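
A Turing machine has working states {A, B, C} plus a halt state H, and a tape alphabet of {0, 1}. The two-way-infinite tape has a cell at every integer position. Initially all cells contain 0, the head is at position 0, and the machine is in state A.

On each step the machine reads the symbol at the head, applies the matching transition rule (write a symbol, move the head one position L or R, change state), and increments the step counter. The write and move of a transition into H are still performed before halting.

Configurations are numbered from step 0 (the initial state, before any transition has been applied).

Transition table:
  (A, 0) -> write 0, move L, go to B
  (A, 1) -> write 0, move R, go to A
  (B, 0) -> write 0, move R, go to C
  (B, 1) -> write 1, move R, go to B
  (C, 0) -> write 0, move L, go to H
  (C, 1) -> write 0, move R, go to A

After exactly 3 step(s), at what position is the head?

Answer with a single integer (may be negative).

Answer: -1

Derivation:
Step 1: in state A at pos 0, read 0 -> (A,0)->write 0,move L,goto B. Now: state=B, head=-1, tape[-2..1]=0000 (head:  ^)
Step 2: in state B at pos -1, read 0 -> (B,0)->write 0,move R,goto C. Now: state=C, head=0, tape[-2..1]=0000 (head:   ^)
Step 3: in state C at pos 0, read 0 -> (C,0)->write 0,move L,goto H. Now: state=H, head=-1, tape[-2..1]=0000 (head:  ^)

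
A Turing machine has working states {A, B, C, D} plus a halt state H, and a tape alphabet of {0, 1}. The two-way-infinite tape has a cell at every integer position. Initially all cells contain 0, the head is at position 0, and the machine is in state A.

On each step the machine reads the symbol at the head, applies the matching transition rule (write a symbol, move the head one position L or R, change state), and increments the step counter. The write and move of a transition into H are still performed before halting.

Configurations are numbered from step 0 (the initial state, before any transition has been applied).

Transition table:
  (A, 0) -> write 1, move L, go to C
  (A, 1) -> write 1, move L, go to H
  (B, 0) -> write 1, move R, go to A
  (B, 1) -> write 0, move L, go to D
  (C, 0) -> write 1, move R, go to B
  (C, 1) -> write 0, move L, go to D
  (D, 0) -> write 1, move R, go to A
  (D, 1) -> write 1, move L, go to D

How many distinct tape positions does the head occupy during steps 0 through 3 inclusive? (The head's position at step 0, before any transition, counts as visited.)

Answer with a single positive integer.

Answer: 2

Derivation:
Step 1: in state A at pos 0, read 0 -> (A,0)->write 1,move L,goto C. Now: state=C, head=-1, tape[-2..1]=0010 (head:  ^)
Step 2: in state C at pos -1, read 0 -> (C,0)->write 1,move R,goto B. Now: state=B, head=0, tape[-2..1]=0110 (head:   ^)
Step 3: in state B at pos 0, read 1 -> (B,1)->write 0,move L,goto D. Now: state=D, head=-1, tape[-2..1]=0100 (head:  ^)
Head positions at steps 0..3: starting at 0, distinct positions visited = {-1, 0} -> 2 position(s)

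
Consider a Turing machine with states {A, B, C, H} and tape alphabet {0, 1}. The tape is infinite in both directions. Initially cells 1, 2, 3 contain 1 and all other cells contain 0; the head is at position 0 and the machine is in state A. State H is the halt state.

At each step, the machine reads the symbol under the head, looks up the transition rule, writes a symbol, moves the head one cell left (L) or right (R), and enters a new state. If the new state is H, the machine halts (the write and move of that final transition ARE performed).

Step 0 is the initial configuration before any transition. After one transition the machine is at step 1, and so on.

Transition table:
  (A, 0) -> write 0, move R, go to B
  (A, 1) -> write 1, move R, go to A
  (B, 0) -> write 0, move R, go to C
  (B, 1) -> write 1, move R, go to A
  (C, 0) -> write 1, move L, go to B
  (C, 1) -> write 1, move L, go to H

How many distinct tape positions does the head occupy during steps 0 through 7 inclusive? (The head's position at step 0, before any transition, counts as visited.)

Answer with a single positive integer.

Step 1: in state A at pos 0, read 0 -> (A,0)->write 0,move R,goto B. Now: state=B, head=1, tape[-1..4]=001110 (head:   ^)
Step 2: in state B at pos 1, read 1 -> (B,1)->write 1,move R,goto A. Now: state=A, head=2, tape[-1..4]=001110 (head:    ^)
Step 3: in state A at pos 2, read 1 -> (A,1)->write 1,move R,goto A. Now: state=A, head=3, tape[-1..4]=001110 (head:     ^)
Step 4: in state A at pos 3, read 1 -> (A,1)->write 1,move R,goto A. Now: state=A, head=4, tape[-1..5]=0011100 (head:      ^)
Step 5: in state A at pos 4, read 0 -> (A,0)->write 0,move R,goto B. Now: state=B, head=5, tape[-1..6]=00111000 (head:       ^)
Step 6: in state B at pos 5, read 0 -> (B,0)->write 0,move R,goto C. Now: state=C, head=6, tape[-1..7]=001110000 (head:        ^)
Step 7: in state C at pos 6, read 0 -> (C,0)->write 1,move L,goto B. Now: state=B, head=5, tape[-1..7]=001110010 (head:       ^)
Head positions at steps 0..7: starting at 0, distinct positions visited = {0, 1, 2, 3, 4, 5, 6} -> 7 position(s)

Answer: 7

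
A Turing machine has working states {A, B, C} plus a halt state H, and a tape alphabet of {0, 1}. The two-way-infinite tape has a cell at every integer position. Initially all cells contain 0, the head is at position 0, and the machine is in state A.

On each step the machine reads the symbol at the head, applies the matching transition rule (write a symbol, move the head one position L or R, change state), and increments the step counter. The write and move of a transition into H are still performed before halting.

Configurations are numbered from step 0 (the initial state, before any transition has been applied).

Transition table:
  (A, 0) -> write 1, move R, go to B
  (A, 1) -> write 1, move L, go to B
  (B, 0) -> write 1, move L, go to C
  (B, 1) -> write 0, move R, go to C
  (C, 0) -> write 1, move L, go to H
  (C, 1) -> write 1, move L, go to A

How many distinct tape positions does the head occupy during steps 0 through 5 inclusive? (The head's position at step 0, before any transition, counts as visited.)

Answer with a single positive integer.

Answer: 3

Derivation:
Step 1: in state A at pos 0, read 0 -> (A,0)->write 1,move R,goto B. Now: state=B, head=1, tape[-1..2]=0100 (head:   ^)
Step 2: in state B at pos 1, read 0 -> (B,0)->write 1,move L,goto C. Now: state=C, head=0, tape[-1..2]=0110 (head:  ^)
Step 3: in state C at pos 0, read 1 -> (C,1)->write 1,move L,goto A. Now: state=A, head=-1, tape[-2..2]=00110 (head:  ^)
Step 4: in state A at pos -1, read 0 -> (A,0)->write 1,move R,goto B. Now: state=B, head=0, tape[-2..2]=01110 (head:   ^)
Step 5: in state B at pos 0, read 1 -> (B,1)->write 0,move R,goto C. Now: state=C, head=1, tape[-2..2]=01010 (head:    ^)
Head positions at steps 0..5: starting at 0, distinct positions visited = {-1, 0, 1} -> 3 position(s)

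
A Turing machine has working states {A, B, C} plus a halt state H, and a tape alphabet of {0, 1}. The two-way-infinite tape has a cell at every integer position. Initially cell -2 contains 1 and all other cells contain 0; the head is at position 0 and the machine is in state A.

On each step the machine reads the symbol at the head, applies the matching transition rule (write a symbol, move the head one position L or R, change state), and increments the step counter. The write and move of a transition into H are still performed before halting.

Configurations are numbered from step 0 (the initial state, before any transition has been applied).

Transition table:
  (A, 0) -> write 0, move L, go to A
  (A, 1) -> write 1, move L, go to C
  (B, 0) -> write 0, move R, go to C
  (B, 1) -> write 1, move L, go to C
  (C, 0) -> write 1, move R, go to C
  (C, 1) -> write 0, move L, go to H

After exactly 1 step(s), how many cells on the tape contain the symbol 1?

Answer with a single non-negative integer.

Step 1: in state A at pos 0, read 0 -> (A,0)->write 0,move L,goto A. Now: state=A, head=-1, tape[-3..1]=01000 (head:   ^)
Cells containing 1 after step 1: {-2} -> 1 cell(s)

Answer: 1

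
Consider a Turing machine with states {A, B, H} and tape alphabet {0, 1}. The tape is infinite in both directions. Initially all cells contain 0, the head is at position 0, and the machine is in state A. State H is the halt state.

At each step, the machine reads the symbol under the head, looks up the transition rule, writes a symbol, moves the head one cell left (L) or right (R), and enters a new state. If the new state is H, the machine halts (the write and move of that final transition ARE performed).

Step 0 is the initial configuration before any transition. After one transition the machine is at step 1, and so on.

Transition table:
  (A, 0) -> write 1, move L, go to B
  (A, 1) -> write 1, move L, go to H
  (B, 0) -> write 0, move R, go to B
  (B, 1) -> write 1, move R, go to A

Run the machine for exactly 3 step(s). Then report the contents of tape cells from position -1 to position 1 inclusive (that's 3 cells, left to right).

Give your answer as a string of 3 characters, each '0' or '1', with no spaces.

Step 1: in state A at pos 0, read 0 -> (A,0)->write 1,move L,goto B. Now: state=B, head=-1, tape[-2..1]=0010 (head:  ^)
Step 2: in state B at pos -1, read 0 -> (B,0)->write 0,move R,goto B. Now: state=B, head=0, tape[-2..1]=0010 (head:   ^)
Step 3: in state B at pos 0, read 1 -> (B,1)->write 1,move R,goto A. Now: state=A, head=1, tape[-2..2]=00100 (head:    ^)

Answer: 010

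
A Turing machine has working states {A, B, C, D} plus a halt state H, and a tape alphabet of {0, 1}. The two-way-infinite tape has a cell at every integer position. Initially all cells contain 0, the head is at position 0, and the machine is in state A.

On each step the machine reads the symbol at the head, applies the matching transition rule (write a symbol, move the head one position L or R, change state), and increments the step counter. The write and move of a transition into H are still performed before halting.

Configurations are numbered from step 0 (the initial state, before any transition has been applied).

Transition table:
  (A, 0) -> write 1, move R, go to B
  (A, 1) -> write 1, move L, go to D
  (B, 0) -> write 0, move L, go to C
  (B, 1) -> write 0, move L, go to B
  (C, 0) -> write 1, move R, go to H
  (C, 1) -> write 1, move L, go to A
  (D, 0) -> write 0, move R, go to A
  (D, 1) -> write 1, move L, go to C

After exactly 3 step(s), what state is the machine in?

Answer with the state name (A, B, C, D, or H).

Answer: A

Derivation:
Step 1: in state A at pos 0, read 0 -> (A,0)->write 1,move R,goto B. Now: state=B, head=1, tape[-1..2]=0100 (head:   ^)
Step 2: in state B at pos 1, read 0 -> (B,0)->write 0,move L,goto C. Now: state=C, head=0, tape[-1..2]=0100 (head:  ^)
Step 3: in state C at pos 0, read 1 -> (C,1)->write 1,move L,goto A. Now: state=A, head=-1, tape[-2..2]=00100 (head:  ^)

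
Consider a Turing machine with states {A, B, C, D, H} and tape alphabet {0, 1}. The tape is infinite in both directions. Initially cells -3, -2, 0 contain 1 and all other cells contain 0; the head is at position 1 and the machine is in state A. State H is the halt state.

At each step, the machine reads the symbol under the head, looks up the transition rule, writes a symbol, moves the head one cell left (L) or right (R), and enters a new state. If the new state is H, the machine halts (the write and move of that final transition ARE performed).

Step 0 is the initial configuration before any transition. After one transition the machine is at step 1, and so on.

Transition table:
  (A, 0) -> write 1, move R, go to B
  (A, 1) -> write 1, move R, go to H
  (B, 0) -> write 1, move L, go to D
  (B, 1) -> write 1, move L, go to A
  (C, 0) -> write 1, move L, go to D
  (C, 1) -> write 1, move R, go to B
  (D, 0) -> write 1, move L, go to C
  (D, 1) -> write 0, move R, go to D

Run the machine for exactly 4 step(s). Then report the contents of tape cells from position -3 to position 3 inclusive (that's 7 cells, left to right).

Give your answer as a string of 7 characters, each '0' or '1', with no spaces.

Step 1: in state A at pos 1, read 0 -> (A,0)->write 1,move R,goto B. Now: state=B, head=2, tape[-4..3]=01101100 (head:       ^)
Step 2: in state B at pos 2, read 0 -> (B,0)->write 1,move L,goto D. Now: state=D, head=1, tape[-4..3]=01101110 (head:      ^)
Step 3: in state D at pos 1, read 1 -> (D,1)->write 0,move R,goto D. Now: state=D, head=2, tape[-4..3]=01101010 (head:       ^)
Step 4: in state D at pos 2, read 1 -> (D,1)->write 0,move R,goto D. Now: state=D, head=3, tape[-4..4]=011010000 (head:        ^)

Answer: 1101000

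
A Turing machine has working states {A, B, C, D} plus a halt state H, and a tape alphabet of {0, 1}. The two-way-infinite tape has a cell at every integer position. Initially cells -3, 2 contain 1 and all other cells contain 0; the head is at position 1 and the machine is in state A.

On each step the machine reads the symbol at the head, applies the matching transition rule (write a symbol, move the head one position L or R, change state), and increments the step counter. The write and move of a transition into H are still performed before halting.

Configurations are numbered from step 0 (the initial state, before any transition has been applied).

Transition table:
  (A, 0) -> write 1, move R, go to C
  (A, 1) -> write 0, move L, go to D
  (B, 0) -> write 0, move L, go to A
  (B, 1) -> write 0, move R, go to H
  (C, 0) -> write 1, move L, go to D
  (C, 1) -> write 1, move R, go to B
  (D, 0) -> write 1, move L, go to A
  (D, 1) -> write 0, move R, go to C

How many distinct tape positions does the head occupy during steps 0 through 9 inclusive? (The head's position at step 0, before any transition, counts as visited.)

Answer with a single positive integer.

Answer: 4

Derivation:
Step 1: in state A at pos 1, read 0 -> (A,0)->write 1,move R,goto C. Now: state=C, head=2, tape[-4..3]=01000110 (head:       ^)
Step 2: in state C at pos 2, read 1 -> (C,1)->write 1,move R,goto B. Now: state=B, head=3, tape[-4..4]=010001100 (head:        ^)
Step 3: in state B at pos 3, read 0 -> (B,0)->write 0,move L,goto A. Now: state=A, head=2, tape[-4..4]=010001100 (head:       ^)
Step 4: in state A at pos 2, read 1 -> (A,1)->write 0,move L,goto D. Now: state=D, head=1, tape[-4..4]=010001000 (head:      ^)
Step 5: in state D at pos 1, read 1 -> (D,1)->write 0,move R,goto C. Now: state=C, head=2, tape[-4..4]=010000000 (head:       ^)
Step 6: in state C at pos 2, read 0 -> (C,0)->write 1,move L,goto D. Now: state=D, head=1, tape[-4..4]=010000100 (head:      ^)
Step 7: in state D at pos 1, read 0 -> (D,0)->write 1,move L,goto A. Now: state=A, head=0, tape[-4..4]=010001100 (head:     ^)
Step 8: in state A at pos 0, read 0 -> (A,0)->write 1,move R,goto C. Now: state=C, head=1, tape[-4..4]=010011100 (head:      ^)
Step 9: in state C at pos 1, read 1 -> (C,1)->write 1,move R,goto B. Now: state=B, head=2, tape[-4..4]=010011100 (head:       ^)
Head positions at steps 0..9: starting at 1, distinct positions visited = {0, 1, 2, 3} -> 4 position(s)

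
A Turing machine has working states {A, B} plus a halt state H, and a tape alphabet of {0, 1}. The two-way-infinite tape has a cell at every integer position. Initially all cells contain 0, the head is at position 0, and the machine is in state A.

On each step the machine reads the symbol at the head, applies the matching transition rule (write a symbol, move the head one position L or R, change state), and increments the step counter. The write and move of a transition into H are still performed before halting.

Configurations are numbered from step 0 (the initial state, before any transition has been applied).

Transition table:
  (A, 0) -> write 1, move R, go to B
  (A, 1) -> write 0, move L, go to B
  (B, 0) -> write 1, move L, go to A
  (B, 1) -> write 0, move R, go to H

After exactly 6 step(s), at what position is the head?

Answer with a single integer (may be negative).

Step 1: in state A at pos 0, read 0 -> (A,0)->write 1,move R,goto B. Now: state=B, head=1, tape[-1..2]=0100 (head:   ^)
Step 2: in state B at pos 1, read 0 -> (B,0)->write 1,move L,goto A. Now: state=A, head=0, tape[-1..2]=0110 (head:  ^)
Step 3: in state A at pos 0, read 1 -> (A,1)->write 0,move L,goto B. Now: state=B, head=-1, tape[-2..2]=00010 (head:  ^)
Step 4: in state B at pos -1, read 0 -> (B,0)->write 1,move L,goto A. Now: state=A, head=-2, tape[-3..2]=001010 (head:  ^)
Step 5: in state A at pos -2, read 0 -> (A,0)->write 1,move R,goto B. Now: state=B, head=-1, tape[-3..2]=011010 (head:   ^)
Step 6: in state B at pos -1, read 1 -> (B,1)->write 0,move R,goto H. Now: state=H, head=0, tape[-3..2]=010010 (head:    ^)

Answer: 0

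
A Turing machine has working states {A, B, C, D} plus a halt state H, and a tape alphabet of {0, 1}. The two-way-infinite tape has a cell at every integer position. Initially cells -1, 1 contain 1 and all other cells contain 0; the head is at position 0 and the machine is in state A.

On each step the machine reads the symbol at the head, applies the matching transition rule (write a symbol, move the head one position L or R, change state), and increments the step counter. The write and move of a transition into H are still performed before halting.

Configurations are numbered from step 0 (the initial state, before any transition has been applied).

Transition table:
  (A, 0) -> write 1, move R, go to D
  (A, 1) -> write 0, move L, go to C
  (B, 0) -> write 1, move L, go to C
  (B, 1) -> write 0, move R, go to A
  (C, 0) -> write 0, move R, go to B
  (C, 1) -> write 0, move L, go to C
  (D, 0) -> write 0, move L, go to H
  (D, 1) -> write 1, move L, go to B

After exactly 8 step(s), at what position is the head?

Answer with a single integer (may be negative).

Answer: 2

Derivation:
Step 1: in state A at pos 0, read 0 -> (A,0)->write 1,move R,goto D. Now: state=D, head=1, tape[-2..2]=01110 (head:    ^)
Step 2: in state D at pos 1, read 1 -> (D,1)->write 1,move L,goto B. Now: state=B, head=0, tape[-2..2]=01110 (head:   ^)
Step 3: in state B at pos 0, read 1 -> (B,1)->write 0,move R,goto A. Now: state=A, head=1, tape[-2..2]=01010 (head:    ^)
Step 4: in state A at pos 1, read 1 -> (A,1)->write 0,move L,goto C. Now: state=C, head=0, tape[-2..2]=01000 (head:   ^)
Step 5: in state C at pos 0, read 0 -> (C,0)->write 0,move R,goto B. Now: state=B, head=1, tape[-2..2]=01000 (head:    ^)
Step 6: in state B at pos 1, read 0 -> (B,0)->write 1,move L,goto C. Now: state=C, head=0, tape[-2..2]=01010 (head:   ^)
Step 7: in state C at pos 0, read 0 -> (C,0)->write 0,move R,goto B. Now: state=B, head=1, tape[-2..2]=01010 (head:    ^)
Step 8: in state B at pos 1, read 1 -> (B,1)->write 0,move R,goto A. Now: state=A, head=2, tape[-2..3]=010000 (head:     ^)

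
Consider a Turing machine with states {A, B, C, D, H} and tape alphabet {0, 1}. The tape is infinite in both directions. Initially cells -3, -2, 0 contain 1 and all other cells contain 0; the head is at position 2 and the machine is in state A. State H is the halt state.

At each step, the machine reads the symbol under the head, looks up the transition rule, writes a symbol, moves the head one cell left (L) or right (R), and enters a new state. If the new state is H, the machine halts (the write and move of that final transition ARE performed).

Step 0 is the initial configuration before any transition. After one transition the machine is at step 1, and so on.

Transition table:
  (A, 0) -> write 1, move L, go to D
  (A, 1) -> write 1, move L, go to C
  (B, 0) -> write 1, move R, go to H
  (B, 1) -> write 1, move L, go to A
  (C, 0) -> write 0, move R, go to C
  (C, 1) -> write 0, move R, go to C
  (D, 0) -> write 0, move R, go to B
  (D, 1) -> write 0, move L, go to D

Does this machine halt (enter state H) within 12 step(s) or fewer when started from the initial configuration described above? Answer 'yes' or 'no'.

Step 1: in state A at pos 2, read 0 -> (A,0)->write 1,move L,goto D. Now: state=D, head=1, tape[-4..3]=01101010 (head:      ^)
Step 2: in state D at pos 1, read 0 -> (D,0)->write 0,move R,goto B. Now: state=B, head=2, tape[-4..3]=01101010 (head:       ^)
Step 3: in state B at pos 2, read 1 -> (B,1)->write 1,move L,goto A. Now: state=A, head=1, tape[-4..3]=01101010 (head:      ^)
Step 4: in state A at pos 1, read 0 -> (A,0)->write 1,move L,goto D. Now: state=D, head=0, tape[-4..3]=01101110 (head:     ^)
Step 5: in state D at pos 0, read 1 -> (D,1)->write 0,move L,goto D. Now: state=D, head=-1, tape[-4..3]=01100110 (head:    ^)
Step 6: in state D at pos -1, read 0 -> (D,0)->write 0,move R,goto B. Now: state=B, head=0, tape[-4..3]=01100110 (head:     ^)
Step 7: in state B at pos 0, read 0 -> (B,0)->write 1,move R,goto H. Now: state=H, head=1, tape[-4..3]=01101110 (head:      ^)
State H reached at step 7; 7 <= 12 -> yes

Answer: yes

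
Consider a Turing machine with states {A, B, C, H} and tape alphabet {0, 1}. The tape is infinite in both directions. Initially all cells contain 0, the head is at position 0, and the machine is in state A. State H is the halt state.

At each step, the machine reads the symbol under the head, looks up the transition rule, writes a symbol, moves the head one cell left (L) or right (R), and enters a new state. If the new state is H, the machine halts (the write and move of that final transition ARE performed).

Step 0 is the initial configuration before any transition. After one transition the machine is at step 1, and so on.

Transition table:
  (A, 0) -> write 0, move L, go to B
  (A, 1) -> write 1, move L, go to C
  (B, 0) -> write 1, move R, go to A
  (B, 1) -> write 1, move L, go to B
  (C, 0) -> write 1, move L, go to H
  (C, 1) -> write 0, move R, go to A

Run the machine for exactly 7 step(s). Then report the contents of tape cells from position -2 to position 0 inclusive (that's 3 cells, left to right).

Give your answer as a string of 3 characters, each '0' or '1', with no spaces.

Step 1: in state A at pos 0, read 0 -> (A,0)->write 0,move L,goto B. Now: state=B, head=-1, tape[-2..1]=0000 (head:  ^)
Step 2: in state B at pos -1, read 0 -> (B,0)->write 1,move R,goto A. Now: state=A, head=0, tape[-2..1]=0100 (head:   ^)
Step 3: in state A at pos 0, read 0 -> (A,0)->write 0,move L,goto B. Now: state=B, head=-1, tape[-2..1]=0100 (head:  ^)
Step 4: in state B at pos -1, read 1 -> (B,1)->write 1,move L,goto B. Now: state=B, head=-2, tape[-3..1]=00100 (head:  ^)
Step 5: in state B at pos -2, read 0 -> (B,0)->write 1,move R,goto A. Now: state=A, head=-1, tape[-3..1]=01100 (head:   ^)
Step 6: in state A at pos -1, read 1 -> (A,1)->write 1,move L,goto C. Now: state=C, head=-2, tape[-3..1]=01100 (head:  ^)
Step 7: in state C at pos -2, read 1 -> (C,1)->write 0,move R,goto A. Now: state=A, head=-1, tape[-3..1]=00100 (head:   ^)

Answer: 010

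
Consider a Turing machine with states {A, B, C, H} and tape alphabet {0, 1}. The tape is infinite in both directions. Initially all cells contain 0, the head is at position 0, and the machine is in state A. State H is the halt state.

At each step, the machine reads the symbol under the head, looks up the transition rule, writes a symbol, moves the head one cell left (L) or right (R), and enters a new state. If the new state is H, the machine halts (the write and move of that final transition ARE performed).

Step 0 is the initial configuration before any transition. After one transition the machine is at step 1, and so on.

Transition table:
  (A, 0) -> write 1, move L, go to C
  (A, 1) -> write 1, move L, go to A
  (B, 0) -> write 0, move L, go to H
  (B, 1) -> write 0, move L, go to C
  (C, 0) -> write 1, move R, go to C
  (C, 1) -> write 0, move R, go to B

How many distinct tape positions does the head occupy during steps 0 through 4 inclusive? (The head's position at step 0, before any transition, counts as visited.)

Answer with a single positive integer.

Step 1: in state A at pos 0, read 0 -> (A,0)->write 1,move L,goto C. Now: state=C, head=-1, tape[-2..1]=0010 (head:  ^)
Step 2: in state C at pos -1, read 0 -> (C,0)->write 1,move R,goto C. Now: state=C, head=0, tape[-2..1]=0110 (head:   ^)
Step 3: in state C at pos 0, read 1 -> (C,1)->write 0,move R,goto B. Now: state=B, head=1, tape[-2..2]=01000 (head:    ^)
Step 4: in state B at pos 1, read 0 -> (B,0)->write 0,move L,goto H. Now: state=H, head=0, tape[-2..2]=01000 (head:   ^)
Head positions at steps 0..4: starting at 0, distinct positions visited = {-1, 0, 1} -> 3 position(s)

Answer: 3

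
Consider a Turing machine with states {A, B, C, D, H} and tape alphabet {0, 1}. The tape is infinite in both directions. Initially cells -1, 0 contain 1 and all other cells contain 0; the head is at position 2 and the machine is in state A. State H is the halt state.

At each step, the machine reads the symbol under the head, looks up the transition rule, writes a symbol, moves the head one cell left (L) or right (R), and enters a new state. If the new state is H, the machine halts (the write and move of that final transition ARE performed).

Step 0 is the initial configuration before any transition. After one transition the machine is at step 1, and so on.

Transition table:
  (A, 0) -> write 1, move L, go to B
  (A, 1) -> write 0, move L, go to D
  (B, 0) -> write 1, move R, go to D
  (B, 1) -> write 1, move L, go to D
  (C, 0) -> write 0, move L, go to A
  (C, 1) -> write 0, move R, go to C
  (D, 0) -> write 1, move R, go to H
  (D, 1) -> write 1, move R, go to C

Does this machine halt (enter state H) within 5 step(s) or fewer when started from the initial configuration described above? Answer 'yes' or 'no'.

Step 1: in state A at pos 2, read 0 -> (A,0)->write 1,move L,goto B. Now: state=B, head=1, tape[-2..3]=011010 (head:    ^)
Step 2: in state B at pos 1, read 0 -> (B,0)->write 1,move R,goto D. Now: state=D, head=2, tape[-2..3]=011110 (head:     ^)
Step 3: in state D at pos 2, read 1 -> (D,1)->write 1,move R,goto C. Now: state=C, head=3, tape[-2..4]=0111100 (head:      ^)
Step 4: in state C at pos 3, read 0 -> (C,0)->write 0,move L,goto A. Now: state=A, head=2, tape[-2..4]=0111100 (head:     ^)
Step 5: in state A at pos 2, read 1 -> (A,1)->write 0,move L,goto D. Now: state=D, head=1, tape[-2..4]=0111000 (head:    ^)
After 5 step(s): state = D (not H) -> not halted within 5 -> no

Answer: no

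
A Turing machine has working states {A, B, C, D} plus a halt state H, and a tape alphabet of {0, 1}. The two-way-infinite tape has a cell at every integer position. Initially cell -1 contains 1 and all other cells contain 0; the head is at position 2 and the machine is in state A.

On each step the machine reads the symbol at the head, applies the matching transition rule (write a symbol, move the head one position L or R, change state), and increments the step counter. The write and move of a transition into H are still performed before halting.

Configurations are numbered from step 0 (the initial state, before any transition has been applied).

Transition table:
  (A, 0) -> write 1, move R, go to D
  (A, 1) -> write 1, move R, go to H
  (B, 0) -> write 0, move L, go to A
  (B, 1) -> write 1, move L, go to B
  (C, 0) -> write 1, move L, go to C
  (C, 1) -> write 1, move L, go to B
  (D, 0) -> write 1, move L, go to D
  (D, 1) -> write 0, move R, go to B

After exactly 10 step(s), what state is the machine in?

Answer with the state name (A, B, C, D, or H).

Step 1: in state A at pos 2, read 0 -> (A,0)->write 1,move R,goto D. Now: state=D, head=3, tape[-2..4]=0100100 (head:      ^)
Step 2: in state D at pos 3, read 0 -> (D,0)->write 1,move L,goto D. Now: state=D, head=2, tape[-2..4]=0100110 (head:     ^)
Step 3: in state D at pos 2, read 1 -> (D,1)->write 0,move R,goto B. Now: state=B, head=3, tape[-2..4]=0100010 (head:      ^)
Step 4: in state B at pos 3, read 1 -> (B,1)->write 1,move L,goto B. Now: state=B, head=2, tape[-2..4]=0100010 (head:     ^)
Step 5: in state B at pos 2, read 0 -> (B,0)->write 0,move L,goto A. Now: state=A, head=1, tape[-2..4]=0100010 (head:    ^)
Step 6: in state A at pos 1, read 0 -> (A,0)->write 1,move R,goto D. Now: state=D, head=2, tape[-2..4]=0101010 (head:     ^)
Step 7: in state D at pos 2, read 0 -> (D,0)->write 1,move L,goto D. Now: state=D, head=1, tape[-2..4]=0101110 (head:    ^)
Step 8: in state D at pos 1, read 1 -> (D,1)->write 0,move R,goto B. Now: state=B, head=2, tape[-2..4]=0100110 (head:     ^)
Step 9: in state B at pos 2, read 1 -> (B,1)->write 1,move L,goto B. Now: state=B, head=1, tape[-2..4]=0100110 (head:    ^)
Step 10: in state B at pos 1, read 0 -> (B,0)->write 0,move L,goto A. Now: state=A, head=0, tape[-2..4]=0100110 (head:   ^)

Answer: A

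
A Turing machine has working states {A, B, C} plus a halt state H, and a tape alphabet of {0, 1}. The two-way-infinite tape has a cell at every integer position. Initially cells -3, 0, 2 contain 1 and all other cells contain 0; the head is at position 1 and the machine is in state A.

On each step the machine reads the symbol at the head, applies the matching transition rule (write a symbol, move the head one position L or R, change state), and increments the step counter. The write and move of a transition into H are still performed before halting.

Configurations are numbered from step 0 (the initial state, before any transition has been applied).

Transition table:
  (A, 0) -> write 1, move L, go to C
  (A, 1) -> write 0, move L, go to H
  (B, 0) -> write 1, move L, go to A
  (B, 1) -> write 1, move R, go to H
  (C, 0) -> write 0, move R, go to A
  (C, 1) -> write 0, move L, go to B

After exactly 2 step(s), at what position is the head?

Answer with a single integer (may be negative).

Step 1: in state A at pos 1, read 0 -> (A,0)->write 1,move L,goto C. Now: state=C, head=0, tape[-4..3]=01001110 (head:     ^)
Step 2: in state C at pos 0, read 1 -> (C,1)->write 0,move L,goto B. Now: state=B, head=-1, tape[-4..3]=01000110 (head:    ^)

Answer: -1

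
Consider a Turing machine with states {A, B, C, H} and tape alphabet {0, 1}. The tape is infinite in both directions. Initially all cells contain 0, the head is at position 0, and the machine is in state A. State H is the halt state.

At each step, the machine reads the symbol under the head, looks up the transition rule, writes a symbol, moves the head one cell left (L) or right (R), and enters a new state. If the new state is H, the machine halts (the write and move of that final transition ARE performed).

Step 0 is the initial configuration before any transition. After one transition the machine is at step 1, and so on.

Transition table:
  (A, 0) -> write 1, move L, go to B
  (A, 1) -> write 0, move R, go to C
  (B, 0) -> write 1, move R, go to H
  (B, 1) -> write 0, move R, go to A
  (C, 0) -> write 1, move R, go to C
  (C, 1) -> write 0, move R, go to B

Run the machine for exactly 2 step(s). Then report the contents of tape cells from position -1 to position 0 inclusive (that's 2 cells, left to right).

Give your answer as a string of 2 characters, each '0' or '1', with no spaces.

Answer: 11

Derivation:
Step 1: in state A at pos 0, read 0 -> (A,0)->write 1,move L,goto B. Now: state=B, head=-1, tape[-2..1]=0010 (head:  ^)
Step 2: in state B at pos -1, read 0 -> (B,0)->write 1,move R,goto H. Now: state=H, head=0, tape[-2..1]=0110 (head:   ^)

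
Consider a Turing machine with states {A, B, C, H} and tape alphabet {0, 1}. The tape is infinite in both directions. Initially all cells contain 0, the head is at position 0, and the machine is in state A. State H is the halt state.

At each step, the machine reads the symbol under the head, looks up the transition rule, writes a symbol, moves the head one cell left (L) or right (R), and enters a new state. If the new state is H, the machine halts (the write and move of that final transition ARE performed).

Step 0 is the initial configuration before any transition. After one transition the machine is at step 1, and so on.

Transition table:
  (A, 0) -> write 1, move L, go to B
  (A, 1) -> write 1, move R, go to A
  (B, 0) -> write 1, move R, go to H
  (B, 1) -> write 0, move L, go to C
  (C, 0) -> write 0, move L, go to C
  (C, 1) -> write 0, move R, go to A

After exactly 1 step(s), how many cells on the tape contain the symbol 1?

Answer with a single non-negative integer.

Answer: 1

Derivation:
Step 1: in state A at pos 0, read 0 -> (A,0)->write 1,move L,goto B. Now: state=B, head=-1, tape[-2..1]=0010 (head:  ^)
Cells containing 1 after step 1: {0} -> 1 cell(s)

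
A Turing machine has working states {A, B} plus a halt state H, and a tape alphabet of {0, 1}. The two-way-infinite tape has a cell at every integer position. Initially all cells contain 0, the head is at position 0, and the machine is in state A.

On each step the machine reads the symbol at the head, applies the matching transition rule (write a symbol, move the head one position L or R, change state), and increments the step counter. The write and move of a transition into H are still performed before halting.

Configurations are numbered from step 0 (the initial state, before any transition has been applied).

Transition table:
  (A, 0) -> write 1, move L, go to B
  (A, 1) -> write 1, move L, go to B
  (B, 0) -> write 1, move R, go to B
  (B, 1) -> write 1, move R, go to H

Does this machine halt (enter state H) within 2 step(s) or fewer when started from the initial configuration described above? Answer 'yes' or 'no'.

Step 1: in state A at pos 0, read 0 -> (A,0)->write 1,move L,goto B. Now: state=B, head=-1, tape[-2..1]=0010 (head:  ^)
Step 2: in state B at pos -1, read 0 -> (B,0)->write 1,move R,goto B. Now: state=B, head=0, tape[-2..1]=0110 (head:   ^)
After 2 step(s): state = B (not H) -> not halted within 2 -> no

Answer: no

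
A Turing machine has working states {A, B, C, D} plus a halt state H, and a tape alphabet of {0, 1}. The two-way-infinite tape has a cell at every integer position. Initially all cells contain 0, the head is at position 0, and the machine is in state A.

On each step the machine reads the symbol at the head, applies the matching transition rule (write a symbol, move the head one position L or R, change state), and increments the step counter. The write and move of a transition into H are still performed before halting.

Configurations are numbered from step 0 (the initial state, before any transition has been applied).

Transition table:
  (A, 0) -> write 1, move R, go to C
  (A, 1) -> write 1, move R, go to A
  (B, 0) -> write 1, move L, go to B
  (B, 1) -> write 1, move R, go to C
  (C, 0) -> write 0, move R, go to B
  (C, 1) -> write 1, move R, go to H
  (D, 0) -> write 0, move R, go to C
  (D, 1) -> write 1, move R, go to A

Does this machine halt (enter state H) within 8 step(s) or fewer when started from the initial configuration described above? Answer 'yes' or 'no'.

Step 1: in state A at pos 0, read 0 -> (A,0)->write 1,move R,goto C. Now: state=C, head=1, tape[-1..2]=0100 (head:   ^)
Step 2: in state C at pos 1, read 0 -> (C,0)->write 0,move R,goto B. Now: state=B, head=2, tape[-1..3]=01000 (head:    ^)
Step 3: in state B at pos 2, read 0 -> (B,0)->write 1,move L,goto B. Now: state=B, head=1, tape[-1..3]=01010 (head:   ^)
Step 4: in state B at pos 1, read 0 -> (B,0)->write 1,move L,goto B. Now: state=B, head=0, tape[-1..3]=01110 (head:  ^)
Step 5: in state B at pos 0, read 1 -> (B,1)->write 1,move R,goto C. Now: state=C, head=1, tape[-1..3]=01110 (head:   ^)
Step 6: in state C at pos 1, read 1 -> (C,1)->write 1,move R,goto H. Now: state=H, head=2, tape[-1..3]=01110 (head:    ^)
State H reached at step 6; 6 <= 8 -> yes

Answer: yes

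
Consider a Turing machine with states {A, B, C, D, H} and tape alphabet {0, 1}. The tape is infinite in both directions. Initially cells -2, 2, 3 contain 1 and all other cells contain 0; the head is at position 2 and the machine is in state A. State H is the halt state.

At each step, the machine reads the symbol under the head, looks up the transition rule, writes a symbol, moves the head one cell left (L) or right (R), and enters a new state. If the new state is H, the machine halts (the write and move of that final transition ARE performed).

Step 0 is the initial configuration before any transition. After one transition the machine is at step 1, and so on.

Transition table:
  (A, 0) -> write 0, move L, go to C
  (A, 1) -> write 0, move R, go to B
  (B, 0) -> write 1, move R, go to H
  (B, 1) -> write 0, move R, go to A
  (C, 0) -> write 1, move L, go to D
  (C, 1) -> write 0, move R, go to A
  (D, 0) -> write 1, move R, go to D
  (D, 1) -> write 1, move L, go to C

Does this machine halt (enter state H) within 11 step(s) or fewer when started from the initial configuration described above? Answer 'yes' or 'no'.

Step 1: in state A at pos 2, read 1 -> (A,1)->write 0,move R,goto B. Now: state=B, head=3, tape[-3..4]=01000010 (head:       ^)
Step 2: in state B at pos 3, read 1 -> (B,1)->write 0,move R,goto A. Now: state=A, head=4, tape[-3..5]=010000000 (head:        ^)
Step 3: in state A at pos 4, read 0 -> (A,0)->write 0,move L,goto C. Now: state=C, head=3, tape[-3..5]=010000000 (head:       ^)
Step 4: in state C at pos 3, read 0 -> (C,0)->write 1,move L,goto D. Now: state=D, head=2, tape[-3..5]=010000100 (head:      ^)
Step 5: in state D at pos 2, read 0 -> (D,0)->write 1,move R,goto D. Now: state=D, head=3, tape[-3..5]=010001100 (head:       ^)
Step 6: in state D at pos 3, read 1 -> (D,1)->write 1,move L,goto C. Now: state=C, head=2, tape[-3..5]=010001100 (head:      ^)
Step 7: in state C at pos 2, read 1 -> (C,1)->write 0,move R,goto A. Now: state=A, head=3, tape[-3..5]=010000100 (head:       ^)
Step 8: in state A at pos 3, read 1 -> (A,1)->write 0,move R,goto B. Now: state=B, head=4, tape[-3..5]=010000000 (head:        ^)
Step 9: in state B at pos 4, read 0 -> (B,0)->write 1,move R,goto H. Now: state=H, head=5, tape[-3..6]=0100000100 (head:         ^)
State H reached at step 9; 9 <= 11 -> yes

Answer: yes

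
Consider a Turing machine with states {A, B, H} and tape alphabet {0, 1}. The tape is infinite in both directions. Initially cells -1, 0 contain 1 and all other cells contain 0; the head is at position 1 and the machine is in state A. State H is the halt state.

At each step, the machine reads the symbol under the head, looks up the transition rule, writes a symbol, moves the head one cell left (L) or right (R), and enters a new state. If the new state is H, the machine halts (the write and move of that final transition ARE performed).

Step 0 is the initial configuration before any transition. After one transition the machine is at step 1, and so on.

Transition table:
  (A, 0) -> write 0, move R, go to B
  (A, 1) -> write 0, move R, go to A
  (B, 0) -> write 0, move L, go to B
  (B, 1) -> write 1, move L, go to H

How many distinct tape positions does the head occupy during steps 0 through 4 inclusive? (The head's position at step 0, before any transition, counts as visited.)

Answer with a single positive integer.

Step 1: in state A at pos 1, read 0 -> (A,0)->write 0,move R,goto B. Now: state=B, head=2, tape[-2..3]=011000 (head:     ^)
Step 2: in state B at pos 2, read 0 -> (B,0)->write 0,move L,goto B. Now: state=B, head=1, tape[-2..3]=011000 (head:    ^)
Step 3: in state B at pos 1, read 0 -> (B,0)->write 0,move L,goto B. Now: state=B, head=0, tape[-2..3]=011000 (head:   ^)
Step 4: in state B at pos 0, read 1 -> (B,1)->write 1,move L,goto H. Now: state=H, head=-1, tape[-2..3]=011000 (head:  ^)
Head positions at steps 0..4: starting at 1, distinct positions visited = {-1, 0, 1, 2} -> 4 position(s)

Answer: 4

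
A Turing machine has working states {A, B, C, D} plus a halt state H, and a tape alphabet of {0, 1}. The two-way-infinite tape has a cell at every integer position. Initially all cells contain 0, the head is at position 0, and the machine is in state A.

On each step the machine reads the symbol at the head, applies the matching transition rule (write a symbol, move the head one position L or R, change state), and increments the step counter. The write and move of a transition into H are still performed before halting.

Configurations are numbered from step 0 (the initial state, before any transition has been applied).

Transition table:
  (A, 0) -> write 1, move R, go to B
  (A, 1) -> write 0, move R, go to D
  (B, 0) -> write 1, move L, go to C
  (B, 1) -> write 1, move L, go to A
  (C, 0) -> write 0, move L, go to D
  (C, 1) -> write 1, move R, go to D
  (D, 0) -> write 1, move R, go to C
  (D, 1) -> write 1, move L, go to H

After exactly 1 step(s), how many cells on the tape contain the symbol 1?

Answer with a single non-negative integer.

Answer: 1

Derivation:
Step 1: in state A at pos 0, read 0 -> (A,0)->write 1,move R,goto B. Now: state=B, head=1, tape[-1..2]=0100 (head:   ^)
Cells containing 1 after step 1: {0} -> 1 cell(s)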